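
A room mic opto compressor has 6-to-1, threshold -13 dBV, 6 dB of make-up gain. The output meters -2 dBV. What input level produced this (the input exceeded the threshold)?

17 dBV

Before make-up, the level was -2 − 6 = -8 dBV.
The compressed level sits -8 − (-13) = 5 dB over threshold.
Undo the ratio: input overshoot = 5 × 6 = 30 dB, giving input = 17 dBV.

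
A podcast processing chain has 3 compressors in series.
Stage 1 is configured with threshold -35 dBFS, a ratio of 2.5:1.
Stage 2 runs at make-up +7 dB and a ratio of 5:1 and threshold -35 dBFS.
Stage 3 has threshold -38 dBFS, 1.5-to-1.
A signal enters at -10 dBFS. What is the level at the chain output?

Stage 1: overshoot 25 dB → 25/2.5 = 10 dB → -25 dBFS.
Stage 2: -25 dBFS is 10 dB over -35 dBFS; at 5:1 that becomes 2 dB over, giving -33 dBFS; +7 dB make-up → -26 dBFS.
Stage 3: 12 dB above -38 dBFS, reduced 1.5:1 to 8 dB above → -30 dBFS.

-30 dBFS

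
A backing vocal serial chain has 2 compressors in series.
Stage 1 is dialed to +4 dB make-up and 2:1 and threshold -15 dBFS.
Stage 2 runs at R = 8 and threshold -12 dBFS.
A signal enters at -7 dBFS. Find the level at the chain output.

Stage 1: overshoot 8 dB → 8/2 = 4 dB → -11 dBFS; +4 dB make-up → -7 dBFS.
Stage 2: 5 dB above -12 dBFS, reduced 8:1 to 0.625 dB above → -11.375 dBFS.

-11.375 dBFS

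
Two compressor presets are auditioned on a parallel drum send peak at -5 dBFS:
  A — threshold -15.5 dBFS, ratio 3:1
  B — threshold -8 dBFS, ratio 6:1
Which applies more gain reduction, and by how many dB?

A, by 4.5 dB

A: GR = 10.5 − 10.5/3 = 7 dB.
B: GR = 3 − 3/6 = 2.5 dB.
A reduces 4.5 dB more.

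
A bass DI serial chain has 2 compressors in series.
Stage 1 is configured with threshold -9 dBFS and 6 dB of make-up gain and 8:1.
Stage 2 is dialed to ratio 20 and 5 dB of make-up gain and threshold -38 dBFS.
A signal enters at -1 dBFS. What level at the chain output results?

Stage 1: overshoot 8 dB → 8/8 = 1 dB → -8 dBFS; +6 dB make-up → -2 dBFS.
Stage 2: overshoot 36 dB → 36/20 = 1.8 dB → -36.2 dBFS; +5 dB make-up → -31.2 dBFS.

-31.2 dBFS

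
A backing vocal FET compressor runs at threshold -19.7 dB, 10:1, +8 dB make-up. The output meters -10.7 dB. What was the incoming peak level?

-9.7 dB

Before make-up, the level was -10.7 − 8 = -18.7 dB.
Post-compression overshoot = -18.7 − (-19.7) = 1 dB.
Before 10:1 compression the overshoot was 1 × 10 = 10 dB, so input = -19.7 + 10 = -9.7 dB.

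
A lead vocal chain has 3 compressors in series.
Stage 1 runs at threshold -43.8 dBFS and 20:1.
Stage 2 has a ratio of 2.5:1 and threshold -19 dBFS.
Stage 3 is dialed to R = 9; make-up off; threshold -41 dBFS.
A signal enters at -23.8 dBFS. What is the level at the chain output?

-42.8 dBFS

Stage 1: overshoot 20 dB → 20/20 = 1 dB → -42.8 dBFS.
Stage 2: below threshold (-42.8 ≤ -19); passes unchanged; output -42.8 dBFS.
Stage 3: -42.8 dBFS ≤ -41 dBFS, so stage 3 doesn't engage; output -42.8 dBFS.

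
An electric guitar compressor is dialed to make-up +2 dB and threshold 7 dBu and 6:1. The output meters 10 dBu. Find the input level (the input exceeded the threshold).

Before make-up, the level was 10 − 2 = 8 dBu.
Post-compression overshoot = 8 − 7 = 1 dB.
Undo the ratio: input overshoot = 1 × 6 = 6 dB, giving input = 13 dBu.

13 dBu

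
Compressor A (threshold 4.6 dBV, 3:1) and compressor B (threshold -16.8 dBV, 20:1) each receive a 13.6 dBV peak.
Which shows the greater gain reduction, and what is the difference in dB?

B, by 22.88 dB

A: overshoot 9 dB → output overshoot 3 dB → GR 6 dB.
B: overshoot 30.4 dB → output overshoot 1.52 dB → GR 28.88 dB.
B reduces 22.88 dB more.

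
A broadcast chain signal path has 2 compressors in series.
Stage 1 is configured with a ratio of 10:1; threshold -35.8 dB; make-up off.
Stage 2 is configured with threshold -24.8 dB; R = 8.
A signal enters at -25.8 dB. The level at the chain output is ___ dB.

Stage 1: -25.8 dB is 10 dB over -35.8 dB; at 10:1 that becomes 1 dB over, giving -34.8 dB.
Stage 2: below threshold (-34.8 ≤ -24.8); passes unchanged; output -34.8 dB.

-34.8 dB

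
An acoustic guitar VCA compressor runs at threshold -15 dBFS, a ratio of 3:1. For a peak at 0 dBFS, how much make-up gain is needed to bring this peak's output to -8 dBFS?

Overshoot 15 dB → 15/3 = 5 dB after compression, so the compressed level is -15 + 5 = -10 dBFS.
Make-up = target − compressed = -8 − (-10) = 2 dB.

2 dB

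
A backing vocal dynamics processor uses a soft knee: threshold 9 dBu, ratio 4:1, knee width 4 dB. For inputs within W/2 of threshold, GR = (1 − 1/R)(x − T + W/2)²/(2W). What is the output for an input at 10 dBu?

9.15625 dBu

x − T + W/2 = 10 − 9 + 2 = 3.
GR = (1 − 1/4) × 3² / 8 = 0.75 × 9 / 8 = 0.84375 dB.
Output = 10 − 0.84375 = 9.15625 dBu.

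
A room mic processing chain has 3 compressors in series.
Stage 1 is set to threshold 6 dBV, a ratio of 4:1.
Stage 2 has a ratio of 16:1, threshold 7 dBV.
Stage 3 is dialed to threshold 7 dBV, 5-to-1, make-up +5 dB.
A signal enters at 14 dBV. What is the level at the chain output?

Stage 1: 14 dBV is 8 dB over 6 dBV; at 4:1 that becomes 2 dB over, giving 8 dBV.
Stage 2: overshoot 1 dB → 1/16 = 0.0625 dB → 7.0625 dBV.
Stage 3: overshoot 0.0625 dB → 0.0625/5 = 0.0125 dB → 7.0125 dBV; +5 dB make-up → 12.0125 dBV.

12.0125 dBV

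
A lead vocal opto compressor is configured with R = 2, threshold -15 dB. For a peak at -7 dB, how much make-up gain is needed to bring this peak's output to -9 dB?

Without make-up, output = threshold + overshoot/2 = -15 + 4 = -11 dB.
Gap to target: 2 dB.

2 dB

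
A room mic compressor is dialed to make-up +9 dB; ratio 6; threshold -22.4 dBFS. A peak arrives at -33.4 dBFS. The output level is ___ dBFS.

-33.4 dBFS is 11 dB below the -22.4 dBFS threshold, so no gain reduction is applied.
Make-up gain adds 9 dB: -33.4 + 9 = -24.4 dBFS.

-24.4 dBFS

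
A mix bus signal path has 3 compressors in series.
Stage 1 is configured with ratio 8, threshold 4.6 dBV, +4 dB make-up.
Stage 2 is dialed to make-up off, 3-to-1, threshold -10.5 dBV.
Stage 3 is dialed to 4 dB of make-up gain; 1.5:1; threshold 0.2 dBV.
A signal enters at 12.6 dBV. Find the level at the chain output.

0.2 dBV

Stage 1: 8 dB above 4.6 dBV, reduced 8:1 to 1 dB above → 5.6 dBV; +4 dB make-up → 9.6 dBV.
Stage 2: 20.1 dB above -10.5 dBV, reduced 3:1 to 6.7 dB above → -3.8 dBV.
Stage 3: -3.8 dBV is at or below the 0.2 dBV threshold — no compression; make-up brings it to 0.2 dBV.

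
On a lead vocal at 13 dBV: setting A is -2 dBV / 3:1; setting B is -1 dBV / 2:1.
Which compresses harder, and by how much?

A: overshoot 15 dB → output overshoot 5 dB → GR 10 dB.
B: overshoot 14 dB → output overshoot 7 dB → GR 7 dB.
Difference: 3 dB in favour of A.

A, by 3 dB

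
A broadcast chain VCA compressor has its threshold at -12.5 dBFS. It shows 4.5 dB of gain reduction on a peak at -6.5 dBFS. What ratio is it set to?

Input overshoot = -6.5 − (-12.5) = 6 dB.
Output overshoot = 6 − 4.5 = 1.5 dB.
Ratio = input overshoot / output overshoot = 6 / 1.5 = 4.

4:1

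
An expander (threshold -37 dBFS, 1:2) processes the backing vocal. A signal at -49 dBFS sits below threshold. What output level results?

-61 dBFS

Below threshold, a 1:2 expander applies gain = (2−1)×(T − x) of attenuation.
(2−1) × 12 = 12 dB, so output = -49 − 12 = -61 dBFS.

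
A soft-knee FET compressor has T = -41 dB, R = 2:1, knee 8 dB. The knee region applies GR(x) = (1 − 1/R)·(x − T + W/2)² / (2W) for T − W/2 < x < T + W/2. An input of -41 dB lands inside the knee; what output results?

-41.5 dB

x − T + W/2 = -41 − (-41) + 4 = 4.
GR = (1 − 1/2) × 4² / 16 = 0.5 × 16 / 16 = 0.5 dB.
Output = -41 − 0.5 = -41.5 dB.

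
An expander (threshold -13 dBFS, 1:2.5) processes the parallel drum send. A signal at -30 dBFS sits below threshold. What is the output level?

-55.5 dBFS

Undershoot = (-13) − (-30) = 17 dB.
At 1:2.5, that expands to 42.5 dB under threshold.
Output = -13 − 42.5 = -55.5 dBFS.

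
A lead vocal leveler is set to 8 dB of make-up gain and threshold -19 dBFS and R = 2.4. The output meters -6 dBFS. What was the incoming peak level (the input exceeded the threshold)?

-7 dBFS

Before make-up, the level was -6 − 8 = -14 dBFS.
Post-compression overshoot = -14 − (-19) = 5 dB.
Undo the ratio: input overshoot = 5 × 2.4 = 12 dB, giving input = -7 dBFS.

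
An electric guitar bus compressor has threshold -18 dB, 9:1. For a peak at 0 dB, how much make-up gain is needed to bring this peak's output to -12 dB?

Overshoot 18 dB → 18/9 = 2 dB after compression, so the compressed level is -18 + 2 = -16 dB.
Make-up = target − compressed = -12 − (-16) = 4 dB.

4 dB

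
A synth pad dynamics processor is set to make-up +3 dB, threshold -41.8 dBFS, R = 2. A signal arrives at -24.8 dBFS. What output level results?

The input is 17 dB above the -41.8 dBFS threshold.
The 17 dB excess becomes 8.5 dB after 2:1 reduction.
That puts the output at -33.3 dBFS; make-up adds 3 dB, giving -30.3 dBFS.

-30.3 dBFS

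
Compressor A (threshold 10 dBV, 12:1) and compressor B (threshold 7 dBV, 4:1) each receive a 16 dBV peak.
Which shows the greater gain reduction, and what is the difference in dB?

A: GR = 6 − 6/12 = 5.5 dB.
B: GR = 9 − 9/4 = 6.75 dB.
Difference: 1.25 dB in favour of B.

B, by 1.25 dB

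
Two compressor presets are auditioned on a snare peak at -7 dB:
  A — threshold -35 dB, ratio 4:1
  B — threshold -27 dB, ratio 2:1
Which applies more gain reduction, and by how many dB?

A: GR = 28 − 28/4 = 21 dB.
B: GR = 20 − 20/2 = 10 dB.
A reduces 11 dB more.

A, by 11 dB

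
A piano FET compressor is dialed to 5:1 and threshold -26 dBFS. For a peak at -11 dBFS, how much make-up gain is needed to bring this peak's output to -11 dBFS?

Overshoot 15 dB → 15/5 = 3 dB after compression, so the compressed level is -26 + 3 = -23 dBFS.
Make-up = target − compressed = -11 − (-23) = 12 dB.

12 dB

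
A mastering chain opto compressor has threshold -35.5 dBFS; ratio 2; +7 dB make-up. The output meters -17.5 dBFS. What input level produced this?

Stripping the +7 dB make-up gives -24.5 dBFS at the gain stage.
The compressed level sits -24.5 − (-35.5) = 11 dB over threshold.
Undo the ratio: input overshoot = 11 × 2 = 22 dB, giving input = -13.5 dBFS.

-13.5 dBFS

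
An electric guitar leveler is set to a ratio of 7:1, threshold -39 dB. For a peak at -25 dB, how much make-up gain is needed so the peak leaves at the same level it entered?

Without make-up, output = threshold + overshoot/7 = -39 + 2 = -37 dB.
Gap to target: 12 dB.

12 dB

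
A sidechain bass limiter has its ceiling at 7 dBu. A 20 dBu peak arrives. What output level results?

The limiter clamps the peak to its 7 dBu ceiling.

7 dBu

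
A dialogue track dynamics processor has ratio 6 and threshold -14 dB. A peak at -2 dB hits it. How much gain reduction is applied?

The signal is 12 dB above threshold.
At 6:1, output sits 12/6 = 2 dB above threshold.
So the signal is attenuated by 12 − 2 = 10 dB.

10 dB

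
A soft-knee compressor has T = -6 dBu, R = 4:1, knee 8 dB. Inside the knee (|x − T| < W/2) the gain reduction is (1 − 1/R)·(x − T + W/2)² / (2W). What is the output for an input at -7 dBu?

x − T + W/2 = -7 − (-6) + 4 = 3.
GR = (1 − 1/4) × 3² / 16 = 0.75 × 9 / 16 = 0.421875 dB.
Output = -7 − 0.421875 = -7.421875 dBu.

-7.421875 dBu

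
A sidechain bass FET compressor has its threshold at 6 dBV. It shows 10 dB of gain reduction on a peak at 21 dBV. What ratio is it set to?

Input overshoot = 21 − 6 = 15 dB.
Output overshoot = 15 − 10 = 5 dB.
Ratio = input overshoot / output overshoot = 15 / 5 = 3.

3:1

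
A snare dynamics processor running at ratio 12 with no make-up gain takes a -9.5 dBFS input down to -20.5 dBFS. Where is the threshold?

Gain reduction = -9.5 − (-20.5) = 11 dB; output overshoot = GR / (R − 1) = 11 / 11 = 1 dB.
Threshold = output − output overshoot = -20.5 − 1 = -21.5 dBFS.

-21.5 dBFS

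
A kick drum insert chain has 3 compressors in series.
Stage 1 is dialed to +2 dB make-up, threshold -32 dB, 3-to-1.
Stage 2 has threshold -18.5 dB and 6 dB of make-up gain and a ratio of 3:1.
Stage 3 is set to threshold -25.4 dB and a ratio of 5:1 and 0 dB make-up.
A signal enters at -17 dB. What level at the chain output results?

Stage 1: overshoot 15 dB → 15/3 = 5 dB → -27 dB; +2 dB make-up → -25 dB.
Stage 2: below threshold (-25 ≤ -18.5); passes unchanged; make-up brings it to -19 dB.
Stage 3: 6.4 dB above -25.4 dB, reduced 5:1 to 1.28 dB above → -24.12 dB.

-24.12 dB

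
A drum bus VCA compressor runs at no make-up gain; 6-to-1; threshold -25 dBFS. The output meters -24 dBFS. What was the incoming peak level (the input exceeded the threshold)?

Post-compression overshoot = -24 − (-25) = 1 dB.
Before 6:1 compression the overshoot was 1 × 6 = 6 dB, so input = -25 + 6 = -19 dBFS.

-19 dBFS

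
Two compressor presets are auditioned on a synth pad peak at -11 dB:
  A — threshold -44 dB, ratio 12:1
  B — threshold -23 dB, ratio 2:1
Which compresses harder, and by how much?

A: overshoot 33 dB → output overshoot 2.75 dB → GR 30.25 dB.
B: overshoot 12 dB → output overshoot 6 dB → GR 6 dB.
Difference: 24.25 dB in favour of A.

A, by 24.25 dB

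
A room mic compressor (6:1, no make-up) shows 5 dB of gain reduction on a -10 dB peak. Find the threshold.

-16 dB

Let T be the threshold. Output overshoot = (input overshoot)/R, so -15 − T = (-10 − T)/6.
6·(-15 − T) = -10 − T → 5·T = -90 − (-10) = -80.
T = -80/5 = -16 dB.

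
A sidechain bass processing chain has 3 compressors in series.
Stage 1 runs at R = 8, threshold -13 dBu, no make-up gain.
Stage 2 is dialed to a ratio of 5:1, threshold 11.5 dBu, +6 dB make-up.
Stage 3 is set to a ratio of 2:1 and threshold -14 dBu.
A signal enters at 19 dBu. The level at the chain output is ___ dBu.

-8.5 dBu

Stage 1: overshoot 32 dB → 32/8 = 4 dB → -9 dBu.
Stage 2: below threshold (-9 ≤ 11.5); passes unchanged; make-up brings it to -3 dBu.
Stage 3: -3 dBu is 11 dB over -14 dBu; at 2:1 that becomes 5.5 dB over, giving -8.5 dBu.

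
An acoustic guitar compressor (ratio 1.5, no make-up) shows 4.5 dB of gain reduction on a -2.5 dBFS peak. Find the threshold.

-16 dBFS

Let T be the threshold. Output overshoot = (input overshoot)/R, so -7 − T = (-2.5 − T)/1.5.
1.5·(-7 − T) = -2.5 − T → 0.5·T = -10.5 − (-2.5) = -8.
T = -8/0.5 = -16 dBFS.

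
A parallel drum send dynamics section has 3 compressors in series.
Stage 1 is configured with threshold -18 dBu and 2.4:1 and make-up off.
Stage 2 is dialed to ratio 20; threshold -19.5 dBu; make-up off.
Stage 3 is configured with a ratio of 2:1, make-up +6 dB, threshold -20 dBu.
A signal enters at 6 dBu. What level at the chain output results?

Stage 1: overshoot 24 dB → 24/2.4 = 10 dB → -8 dBu.
Stage 2: 11.5 dB above -19.5 dBu, reduced 20:1 to 0.575 dB above → -18.925 dBu.
Stage 3: -18.925 dBu is 1.075 dB over -20 dBu; at 2:1 that becomes 0.5375 dB over, giving -19.4625 dBu; +6 dB make-up → -13.4625 dBu.

-13.4625 dBu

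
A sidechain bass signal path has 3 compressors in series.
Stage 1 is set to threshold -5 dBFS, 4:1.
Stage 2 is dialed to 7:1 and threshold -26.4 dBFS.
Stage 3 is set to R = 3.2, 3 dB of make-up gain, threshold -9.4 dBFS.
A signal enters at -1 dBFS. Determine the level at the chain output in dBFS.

-20.2 dBFS

Stage 1: overshoot 4 dB → 4/4 = 1 dB → -4 dBFS.
Stage 2: 22.4 dB above -26.4 dBFS, reduced 7:1 to 3.2 dB above → -23.2 dBFS.
Stage 3: -23.2 dBFS ≤ -9.4 dBFS, so stage 3 doesn't engage; make-up brings it to -20.2 dBFS.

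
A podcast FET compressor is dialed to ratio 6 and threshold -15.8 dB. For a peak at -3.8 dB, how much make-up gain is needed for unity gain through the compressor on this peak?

10 dB

Overshoot 12 dB → 12/6 = 2 dB after compression, so the compressed level is -15.8 + 2 = -13.8 dB.
Make-up = target − compressed = -3.8 − (-13.8) = 10 dB.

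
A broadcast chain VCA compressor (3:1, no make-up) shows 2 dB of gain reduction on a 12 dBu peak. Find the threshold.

Input is 3 dB above T (since output overshoot × R = input overshoot: (10 − T)·3 = 12 − T gives T = 9 dBu).
Check: 9 + (12 − 9)/3 = 9 + 1 = 10 dBu. ✓

9 dBu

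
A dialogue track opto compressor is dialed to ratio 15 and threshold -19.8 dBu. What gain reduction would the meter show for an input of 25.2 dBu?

25.2 dBu exceeds the threshold by 45 dB.
At 15:1, output sits 45/15 = 3 dB above threshold.
So the signal is attenuated by 45 − 3 = 42 dB.

42 dB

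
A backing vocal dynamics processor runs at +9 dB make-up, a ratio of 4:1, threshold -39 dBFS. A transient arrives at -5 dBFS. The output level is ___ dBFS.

Overshoot: -5 − (-39) = 34 dB.
At 4:1 the overshoot is divided by 4, leaving 8.5 dB above threshold.
Output = -39 + 8.5 = -30.5 dBFS; make-up adds 9 dB, giving -21.5 dBFS.

-21.5 dBFS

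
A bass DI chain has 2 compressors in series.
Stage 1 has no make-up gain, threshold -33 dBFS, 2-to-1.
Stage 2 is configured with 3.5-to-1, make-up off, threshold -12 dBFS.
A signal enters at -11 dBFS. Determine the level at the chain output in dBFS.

Stage 1: 22 dB above -33 dBFS, reduced 2:1 to 11 dB above → -22 dBFS.
Stage 2: -22 dBFS ≤ -12 dBFS, so stage 2 doesn't engage; output -22 dBFS.

-22 dBFS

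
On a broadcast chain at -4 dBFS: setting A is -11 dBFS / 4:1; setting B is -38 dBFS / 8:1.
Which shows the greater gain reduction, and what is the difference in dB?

A: 7 dB over, compressed to 1.75 dB over, so 5.25 dB of GR.
B: 34 dB over, compressed to 4.25 dB over, so 29.75 dB of GR.
B reduces 24.5 dB more.

B, by 24.5 dB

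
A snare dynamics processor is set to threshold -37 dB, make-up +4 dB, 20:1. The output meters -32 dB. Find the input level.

Stripping the +4 dB make-up gives -36 dB at the gain stage.
Post-compression overshoot = -36 − (-37) = 1 dB.
Undo the ratio: input overshoot = 1 × 20 = 20 dB, giving input = -17 dB.

-17 dB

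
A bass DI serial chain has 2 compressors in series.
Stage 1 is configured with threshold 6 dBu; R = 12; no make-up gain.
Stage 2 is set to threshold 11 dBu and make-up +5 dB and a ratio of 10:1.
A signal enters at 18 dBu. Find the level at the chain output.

Stage 1: 12 dB above 6 dBu, reduced 12:1 to 1 dB above → 7 dBu.
Stage 2: below threshold (7 ≤ 11); passes unchanged; make-up brings it to 12 dBu.

12 dBu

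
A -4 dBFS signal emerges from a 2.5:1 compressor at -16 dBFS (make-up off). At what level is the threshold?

-24 dBFS

Input is 20 dB above T (since output overshoot × R = input overshoot: (-16 − T)·2.5 = -4 − T gives T = -24 dBFS).
Check: -24 + (-4 − (-24))/2.5 = -24 + 8 = -16 dBFS. ✓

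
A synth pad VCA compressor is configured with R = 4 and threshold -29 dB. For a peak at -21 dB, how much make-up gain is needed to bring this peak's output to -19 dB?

Without make-up, output = threshold + overshoot/4 = -29 + 2 = -27 dB.
Gap to target: 8 dB.

8 dB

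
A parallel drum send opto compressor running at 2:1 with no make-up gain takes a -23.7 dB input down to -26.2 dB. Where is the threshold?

Input is 5 dB above T (since output overshoot × R = input overshoot: (-26.2 − T)·2 = -23.7 − T gives T = -28.7 dB).
Check: -28.7 + (-23.7 − (-28.7))/2 = -28.7 + 2.5 = -26.2 dB. ✓

-28.7 dB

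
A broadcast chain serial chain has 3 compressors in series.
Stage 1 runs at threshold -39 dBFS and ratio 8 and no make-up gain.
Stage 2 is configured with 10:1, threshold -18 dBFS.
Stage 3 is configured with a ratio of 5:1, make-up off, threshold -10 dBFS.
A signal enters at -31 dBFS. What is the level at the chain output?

-38 dBFS

Stage 1: -31 dBFS is 8 dB over -39 dBFS; at 8:1 that becomes 1 dB over, giving -38 dBFS.
Stage 2: -38 dBFS ≤ -18 dBFS, so stage 2 doesn't engage; output -38 dBFS.
Stage 3: -38 dBFS is at or below the -10 dBFS threshold — no compression; output -38 dBFS.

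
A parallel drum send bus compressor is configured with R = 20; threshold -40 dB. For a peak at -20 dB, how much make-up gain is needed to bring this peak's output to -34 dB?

Overshoot 20 dB → 20/20 = 1 dB after compression, so the compressed level is -40 + 1 = -39 dB.
Make-up = target − compressed = -34 − (-39) = 5 dB.

5 dB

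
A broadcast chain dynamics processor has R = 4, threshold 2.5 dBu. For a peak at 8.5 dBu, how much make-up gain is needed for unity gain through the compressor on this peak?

4.5 dB

Overshoot 6 dB → 6/4 = 1.5 dB after compression, so the compressed level is 2.5 + 1.5 = 4 dBu.
Make-up = target − compressed = 8.5 − 4 = 4.5 dB.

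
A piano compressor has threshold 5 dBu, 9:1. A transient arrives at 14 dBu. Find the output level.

6 dBu

14 dBu sits 9 dB over threshold.
The 9 dB excess becomes 1 dB after 9:1 reduction.
That puts the output at 6 dBu.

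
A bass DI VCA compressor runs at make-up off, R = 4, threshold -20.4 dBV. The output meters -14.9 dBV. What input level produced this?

1.6 dBV

The compressed level sits -14.9 − (-20.4) = 5.5 dB over threshold.
Before 4:1 compression the overshoot was 5.5 × 4 = 22 dB, so input = -20.4 + 22 = 1.6 dBV.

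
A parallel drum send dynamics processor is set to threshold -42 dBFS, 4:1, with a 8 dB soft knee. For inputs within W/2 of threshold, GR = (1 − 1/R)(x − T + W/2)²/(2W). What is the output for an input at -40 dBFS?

-41.6875 dBFS

x − T + W/2 = -40 − (-42) + 4 = 6.
GR = (1 − 1/4) × 6² / 16 = 0.75 × 36 / 16 = 1.6875 dB.
Output = -40 − 1.6875 = -41.6875 dBFS.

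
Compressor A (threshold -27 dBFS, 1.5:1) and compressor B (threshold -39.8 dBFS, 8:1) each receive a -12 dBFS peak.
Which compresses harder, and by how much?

A: 15 dB over, compressed to 10 dB over, so 5 dB of GR.
B: 27.8 dB over, compressed to 3.475 dB over, so 24.325 dB of GR.
Difference: 19.325 dB in favour of B.

B, by 19.325 dB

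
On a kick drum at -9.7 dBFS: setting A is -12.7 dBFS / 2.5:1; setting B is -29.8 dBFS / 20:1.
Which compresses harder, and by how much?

B, by 17.295 dB

A: GR = 3 − 3/2.5 = 1.8 dB.
B: GR = 20.1 − 20.1/20 = 19.095 dB.
Difference: 17.295 dB in favour of B.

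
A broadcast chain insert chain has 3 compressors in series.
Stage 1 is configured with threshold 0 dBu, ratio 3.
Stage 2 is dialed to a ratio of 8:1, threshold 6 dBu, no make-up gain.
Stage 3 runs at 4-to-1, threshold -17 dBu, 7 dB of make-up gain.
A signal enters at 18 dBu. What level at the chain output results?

Stage 1: 18 dBu is 18 dB over 0 dBu; at 3:1 that becomes 6 dB over, giving 6 dBu.
Stage 2: 6 dBu is at or below the 6 dBu threshold — no compression; output 6 dBu.
Stage 3: overshoot 23 dB → 23/4 = 5.75 dB → -11.25 dBu; +7 dB make-up → -4.25 dBu.

-4.25 dBu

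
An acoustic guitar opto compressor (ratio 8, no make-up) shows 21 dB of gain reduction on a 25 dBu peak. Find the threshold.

Let T be the threshold. Output overshoot = (input overshoot)/R, so 4 − T = (25 − T)/8.
8·(4 − T) = 25 − T → 7·T = 32 − 25 = 7.
T = 7/7 = 1 dBu.

1 dBu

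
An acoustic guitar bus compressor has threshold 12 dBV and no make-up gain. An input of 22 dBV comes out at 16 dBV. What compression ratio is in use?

Input overshoot = 22 − 12 = 10 dB; output overshoot = 16 − 12 = 4 dB.
Ratio = 10 / 4 = 2.5.

2.5:1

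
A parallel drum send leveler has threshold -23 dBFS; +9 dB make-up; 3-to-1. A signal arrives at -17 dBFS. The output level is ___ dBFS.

The input is 6 dB above the -23 dBFS threshold.
At 3:1 the overshoot is divided by 3, leaving 2 dB above threshold.
Output = -23 + 2 = -21 dBFS; make-up adds 9 dB, giving -12 dBFS.

-12 dBFS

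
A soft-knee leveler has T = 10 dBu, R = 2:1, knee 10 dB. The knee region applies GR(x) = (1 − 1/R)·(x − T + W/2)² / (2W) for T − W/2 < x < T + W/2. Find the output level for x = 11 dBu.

10.1 dBu

x − T + W/2 = 11 − 10 + 5 = 6.
GR = (1 − 1/2) × 6² / 20 = 0.5 × 36 / 20 = 0.9 dB.
Output = 11 − 0.9 = 10.1 dBu.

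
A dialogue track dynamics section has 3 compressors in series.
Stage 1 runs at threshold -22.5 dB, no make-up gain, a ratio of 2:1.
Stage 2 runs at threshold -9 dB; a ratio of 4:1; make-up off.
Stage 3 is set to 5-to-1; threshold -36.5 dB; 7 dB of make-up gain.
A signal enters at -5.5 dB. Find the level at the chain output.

-25 dB

Stage 1: 17 dB above -22.5 dB, reduced 2:1 to 8.5 dB above → -14 dB.
Stage 2: -14 dB ≤ -9 dB, so stage 2 doesn't engage; output -14 dB.
Stage 3: -14 dB is 22.5 dB over -36.5 dB; at 5:1 that becomes 4.5 dB over, giving -32 dB; +7 dB make-up → -25 dB.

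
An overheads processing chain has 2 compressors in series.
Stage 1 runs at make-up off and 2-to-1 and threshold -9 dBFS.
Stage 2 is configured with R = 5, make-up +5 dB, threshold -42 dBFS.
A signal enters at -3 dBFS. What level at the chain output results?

Stage 1: overshoot 6 dB → 6/2 = 3 dB → -6 dBFS.
Stage 2: overshoot 36 dB → 36/5 = 7.2 dB → -34.8 dBFS; +5 dB make-up → -29.8 dBFS.

-29.8 dBFS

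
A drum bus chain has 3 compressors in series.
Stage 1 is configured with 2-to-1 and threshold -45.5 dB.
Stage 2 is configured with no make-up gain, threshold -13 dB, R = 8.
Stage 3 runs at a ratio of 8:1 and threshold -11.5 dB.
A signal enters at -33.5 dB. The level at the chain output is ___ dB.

Stage 1: 12 dB above -45.5 dB, reduced 2:1 to 6 dB above → -39.5 dB.
Stage 2: below threshold (-39.5 ≤ -13); passes unchanged; output -39.5 dB.
Stage 3: below threshold (-39.5 ≤ -11.5); passes unchanged; output -39.5 dB.

-39.5 dB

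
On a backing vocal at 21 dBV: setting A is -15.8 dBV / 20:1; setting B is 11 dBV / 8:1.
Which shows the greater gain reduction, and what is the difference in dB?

A, by 26.21 dB

A: GR = 36.8 − 36.8/20 = 34.96 dB.
B: GR = 10 − 10/8 = 8.75 dB.
A reduces 26.21 dB more.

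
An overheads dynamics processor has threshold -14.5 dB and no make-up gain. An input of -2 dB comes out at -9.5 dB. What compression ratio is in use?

Input overshoot = -2 − (-14.5) = 12.5 dB; output overshoot = -9.5 − (-14.5) = 5 dB.
Ratio = 12.5 / 5 = 2.5.

2.5:1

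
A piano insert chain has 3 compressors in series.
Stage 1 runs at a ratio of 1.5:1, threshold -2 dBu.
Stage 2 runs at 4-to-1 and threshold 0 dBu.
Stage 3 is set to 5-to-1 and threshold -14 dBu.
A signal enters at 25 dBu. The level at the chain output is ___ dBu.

-10.4 dBu

Stage 1: overshoot 27 dB → 27/1.5 = 18 dB → 16 dBu.
Stage 2: 16 dB above 0 dBu, reduced 4:1 to 4 dB above → 4 dBu.
Stage 3: 4 dBu is 18 dB over -14 dBu; at 5:1 that becomes 3.6 dB over, giving -10.4 dBu.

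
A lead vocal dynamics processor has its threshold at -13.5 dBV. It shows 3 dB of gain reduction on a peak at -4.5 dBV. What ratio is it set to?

1.5:1

Input overshoot = -4.5 − (-13.5) = 9 dB.
Output overshoot = 9 − 3 = 6 dB.
Ratio = input overshoot / output overshoot = 9 / 6 = 1.5.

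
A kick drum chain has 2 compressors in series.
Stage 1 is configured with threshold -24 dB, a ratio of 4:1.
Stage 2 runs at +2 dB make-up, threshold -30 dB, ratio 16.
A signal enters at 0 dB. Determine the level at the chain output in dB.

Stage 1: overshoot 24 dB → 24/4 = 6 dB → -18 dB.
Stage 2: -18 dB is 12 dB over -30 dB; at 16:1 that becomes 0.75 dB over, giving -29.25 dB; +2 dB make-up → -27.25 dB.

-27.25 dB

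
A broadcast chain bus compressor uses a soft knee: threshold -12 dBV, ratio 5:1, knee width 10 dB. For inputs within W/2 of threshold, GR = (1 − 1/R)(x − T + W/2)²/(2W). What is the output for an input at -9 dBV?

x − T + W/2 = -9 − (-12) + 5 = 8.
GR = (1 − 1/5) × 8² / 20 = 0.8 × 64 / 20 = 2.56 dB.
Output = -9 − 2.56 = -11.56 dBV.

-11.56 dBV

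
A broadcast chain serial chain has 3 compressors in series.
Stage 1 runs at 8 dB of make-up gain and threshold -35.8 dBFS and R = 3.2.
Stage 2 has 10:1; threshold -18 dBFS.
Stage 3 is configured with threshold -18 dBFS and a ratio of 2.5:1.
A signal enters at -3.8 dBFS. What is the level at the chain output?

-17.992 dBFS

Stage 1: overshoot 32 dB → 32/3.2 = 10 dB → -25.8 dBFS; +8 dB make-up → -17.8 dBFS.
Stage 2: overshoot 0.2 dB → 0.2/10 = 0.02 dB → -17.98 dBFS.
Stage 3: 0.02 dB above -18 dBFS, reduced 2.5:1 to 0.008 dB above → -17.992 dBFS.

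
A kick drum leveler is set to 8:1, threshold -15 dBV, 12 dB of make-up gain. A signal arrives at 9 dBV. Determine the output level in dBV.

9 dBV sits 24 dB over threshold.
The 24 dB excess becomes 3 dB after 8:1 reduction.
Output = -15 + 3 = -12 dBV; make-up adds 12 dB, giving 0 dBV.

0 dBV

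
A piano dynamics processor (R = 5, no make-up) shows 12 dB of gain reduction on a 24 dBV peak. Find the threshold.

9 dBV

Let T be the threshold. Output overshoot = (input overshoot)/R, so 12 − T = (24 − T)/5.
5·(12 − T) = 24 − T → 4·T = 60 − 24 = 36.
T = 36/4 = 9 dBV.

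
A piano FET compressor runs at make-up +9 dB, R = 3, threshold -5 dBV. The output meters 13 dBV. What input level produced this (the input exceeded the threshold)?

Stripping the +9 dB make-up gives 4 dBV at the gain stage.
That's 9 dB above the -5 dBV threshold.
Input overshoot = R × output overshoot = 27 dB → input = -5 + 27 = 22 dBV.

22 dBV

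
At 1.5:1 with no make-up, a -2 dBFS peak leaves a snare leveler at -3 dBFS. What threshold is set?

Gain reduction = -2 − (-3) = 1 dB; output overshoot = GR / (R − 1) = 1 / 0.5 = 2 dB.
Threshold = output − output overshoot = -3 − 2 = -5 dBFS.

-5 dBFS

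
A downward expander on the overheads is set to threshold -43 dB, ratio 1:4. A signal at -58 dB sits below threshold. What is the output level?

-103 dB

The input is 15 dB below the -43 dB threshold.
A 1:4 expander multiplies undershoot by 4: 15 × 4 = 60 dB below threshold.
Output = -43 − 60 = -103 dB.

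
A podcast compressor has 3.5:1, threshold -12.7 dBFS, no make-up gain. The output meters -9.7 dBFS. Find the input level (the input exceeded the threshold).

-2.2 dBFS

The compressed level sits -9.7 − (-12.7) = 3 dB over threshold.
Before 3.5:1 compression the overshoot was 3 × 3.5 = 10.5 dB, so input = -12.7 + 10.5 = -2.2 dBFS.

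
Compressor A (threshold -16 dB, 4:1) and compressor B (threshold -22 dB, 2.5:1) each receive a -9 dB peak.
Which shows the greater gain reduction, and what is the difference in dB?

A: GR = 7 − 7/4 = 5.25 dB.
B: GR = 13 − 13/2.5 = 7.8 dB.
Difference: 2.55 dB in favour of B.

B, by 2.55 dB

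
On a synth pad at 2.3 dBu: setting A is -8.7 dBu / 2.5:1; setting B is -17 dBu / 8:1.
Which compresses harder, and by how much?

A: 11 dB over, compressed to 4.4 dB over, so 6.6 dB of GR.
B: 19.3 dB over, compressed to 2.4125 dB over, so 16.8875 dB of GR.
B applies 10.2875 dB more gain reduction.

B, by 10.2875 dB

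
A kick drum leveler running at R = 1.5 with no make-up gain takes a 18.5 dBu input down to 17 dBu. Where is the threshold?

Let T be the threshold. Output overshoot = (input overshoot)/R, so 17 − T = (18.5 − T)/1.5.
1.5·(17 − T) = 18.5 − T → 0.5·T = 25.5 − 18.5 = 7.
T = 7/0.5 = 14 dBu.

14 dBu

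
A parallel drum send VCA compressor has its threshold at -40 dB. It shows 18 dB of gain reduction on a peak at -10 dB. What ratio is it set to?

Input overshoot = -10 − (-40) = 30 dB.
Output overshoot = 30 − 18 = 12 dB.
Ratio = input overshoot / output overshoot = 30 / 12 = 2.5.

2.5:1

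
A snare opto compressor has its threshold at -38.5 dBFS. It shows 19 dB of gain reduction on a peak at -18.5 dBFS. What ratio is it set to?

Input overshoot = -18.5 − (-38.5) = 20 dB.
Output overshoot = 20 − 19 = 1 dB.
Ratio = input overshoot / output overshoot = 20 / 1 = 20.

20:1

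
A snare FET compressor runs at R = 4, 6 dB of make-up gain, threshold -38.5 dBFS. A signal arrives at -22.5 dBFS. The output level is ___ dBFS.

-28.5 dBFS

Overshoot: -22.5 − (-38.5) = 16 dB.
The 16 dB excess becomes 4 dB after 4:1 reduction.
So the level is -38.5 + 4 = -34.5 dBFS; make-up adds 6 dB, giving -28.5 dBFS.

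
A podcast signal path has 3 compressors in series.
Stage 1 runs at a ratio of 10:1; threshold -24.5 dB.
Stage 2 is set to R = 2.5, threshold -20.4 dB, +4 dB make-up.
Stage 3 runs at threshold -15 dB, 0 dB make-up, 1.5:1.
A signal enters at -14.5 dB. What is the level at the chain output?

Stage 1: overshoot 10 dB → 10/10 = 1 dB → -23.5 dB.
Stage 2: -23.5 dB is at or below the -20.4 dB threshold — no compression; make-up brings it to -19.5 dB.
Stage 3: -19.5 dB ≤ -15 dB, so stage 3 doesn't engage; output -19.5 dB.

-19.5 dB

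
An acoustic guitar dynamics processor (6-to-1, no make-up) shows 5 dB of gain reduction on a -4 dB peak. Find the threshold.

Input is 6 dB above T (since output overshoot × R = input overshoot: (-9 − T)·6 = -4 − T gives T = -10 dB).
Check: -10 + (-4 − (-10))/6 = -10 + 1 = -9 dB. ✓

-10 dB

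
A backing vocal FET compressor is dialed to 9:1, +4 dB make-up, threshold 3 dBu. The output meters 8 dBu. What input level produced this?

Remove make-up: 8 − 4 = 4 dBu.
The compressed level sits 4 − 3 = 1 dB over threshold.
Input overshoot = R × output overshoot = 9 dB → input = 3 + 9 = 12 dBu.

12 dBu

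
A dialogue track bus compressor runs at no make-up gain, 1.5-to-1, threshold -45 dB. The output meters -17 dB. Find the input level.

The compressed level sits -17 − (-45) = 28 dB over threshold.
Undo the ratio: input overshoot = 28 × 1.5 = 42 dB, giving input = -3 dB.

-3 dB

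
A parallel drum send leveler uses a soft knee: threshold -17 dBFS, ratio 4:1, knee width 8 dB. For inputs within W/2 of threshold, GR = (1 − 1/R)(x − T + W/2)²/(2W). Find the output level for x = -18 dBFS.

-18.421875 dBFS

x − T + W/2 = -18 − (-17) + 4 = 3.
GR = (1 − 1/4) × 3² / 16 = 0.75 × 9 / 16 = 0.421875 dB.
Output = -18 − 0.421875 = -18.421875 dBFS.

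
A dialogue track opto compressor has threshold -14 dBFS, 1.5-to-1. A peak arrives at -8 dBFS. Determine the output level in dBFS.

-10 dBFS

Overshoot: -8 − (-14) = 6 dB.
The 6 dB excess becomes 4 dB after 1.5:1 reduction.
So the level is -14 + 4 = -10 dBFS.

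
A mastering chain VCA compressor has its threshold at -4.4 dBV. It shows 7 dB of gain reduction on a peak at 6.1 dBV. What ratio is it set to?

Input overshoot = 6.1 − (-4.4) = 10.5 dB.
Output overshoot = 10.5 − 7 = 3.5 dB.
Ratio = input overshoot / output overshoot = 10.5 / 3.5 = 3.

3:1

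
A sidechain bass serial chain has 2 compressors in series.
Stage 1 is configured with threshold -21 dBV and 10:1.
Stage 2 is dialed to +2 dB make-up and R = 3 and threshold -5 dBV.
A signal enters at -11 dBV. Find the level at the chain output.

Stage 1: overshoot 10 dB → 10/10 = 1 dB → -20 dBV.
Stage 2: -20 dBV is at or below the -5 dBV threshold — no compression; make-up brings it to -18 dBV.

-18 dBV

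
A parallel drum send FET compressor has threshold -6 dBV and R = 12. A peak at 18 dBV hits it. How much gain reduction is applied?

18 dBV exceeds the threshold by 24 dB.
A 12:1 ratio leaves 2 dB of that excess.
GR = overshoot in − overshoot out = 24 − 2 = 22 dB.

22 dB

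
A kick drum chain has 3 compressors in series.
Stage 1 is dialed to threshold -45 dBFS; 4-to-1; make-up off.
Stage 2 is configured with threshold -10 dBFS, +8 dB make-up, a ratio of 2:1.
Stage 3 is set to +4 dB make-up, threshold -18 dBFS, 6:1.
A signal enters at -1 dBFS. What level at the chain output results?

Stage 1: -1 dBFS is 44 dB over -45 dBFS; at 4:1 that becomes 11 dB over, giving -34 dBFS.
Stage 2: below threshold (-34 ≤ -10); passes unchanged; make-up brings it to -26 dBFS.
Stage 3: -26 dBFS is at or below the -18 dBFS threshold — no compression; make-up brings it to -22 dBFS.

-22 dBFS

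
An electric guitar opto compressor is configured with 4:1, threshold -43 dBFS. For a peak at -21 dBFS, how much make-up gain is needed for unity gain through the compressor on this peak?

16.5 dB

The peak compresses to -43 + 22/4 = -37.5 dBFS.
To reach -21 dBFS requires -21 − (-37.5) = 16.5 dB of make-up.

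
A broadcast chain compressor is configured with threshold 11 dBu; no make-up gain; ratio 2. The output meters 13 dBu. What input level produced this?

That's 2 dB above the 11 dBu threshold.
Before 2:1 compression the overshoot was 2 × 2 = 4 dB, so input = 11 + 4 = 15 dBu.

15 dBu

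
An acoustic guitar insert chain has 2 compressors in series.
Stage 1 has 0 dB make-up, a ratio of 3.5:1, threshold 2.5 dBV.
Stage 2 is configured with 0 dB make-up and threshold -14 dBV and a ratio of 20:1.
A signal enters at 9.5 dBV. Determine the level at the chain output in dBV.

-13.075 dBV

Stage 1: overshoot 7 dB → 7/3.5 = 2 dB → 4.5 dBV.
Stage 2: 4.5 dBV is 18.5 dB over -14 dBV; at 20:1 that becomes 0.925 dB over, giving -13.075 dBV.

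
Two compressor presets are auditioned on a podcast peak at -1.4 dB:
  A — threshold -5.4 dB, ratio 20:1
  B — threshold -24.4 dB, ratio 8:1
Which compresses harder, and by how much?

A: overshoot 4 dB → output overshoot 0.2 dB → GR 3.8 dB.
B: overshoot 23 dB → output overshoot 2.875 dB → GR 20.125 dB.
Difference: 16.325 dB in favour of B.

B, by 16.325 dB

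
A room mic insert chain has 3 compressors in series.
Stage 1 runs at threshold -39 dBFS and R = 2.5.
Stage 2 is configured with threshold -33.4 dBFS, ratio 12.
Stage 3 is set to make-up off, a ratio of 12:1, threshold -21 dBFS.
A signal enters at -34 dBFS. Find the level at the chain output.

-37 dBFS

Stage 1: -34 dBFS is 5 dB over -39 dBFS; at 2.5:1 that becomes 2 dB over, giving -37 dBFS.
Stage 2: -37 dBFS ≤ -33.4 dBFS, so stage 2 doesn't engage; output -37 dBFS.
Stage 3: -37 dBFS ≤ -21 dBFS, so stage 3 doesn't engage; output -37 dBFS.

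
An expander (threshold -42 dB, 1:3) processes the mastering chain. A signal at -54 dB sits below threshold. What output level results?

-78 dB

Undershoot = (-42) − (-54) = 12 dB.
At 1:3, that expands to 36 dB under threshold.
Output = -42 − 36 = -78 dB.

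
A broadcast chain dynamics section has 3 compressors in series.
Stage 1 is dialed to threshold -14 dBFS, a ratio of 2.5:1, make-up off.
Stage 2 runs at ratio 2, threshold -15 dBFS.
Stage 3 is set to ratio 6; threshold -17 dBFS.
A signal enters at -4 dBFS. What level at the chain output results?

Stage 1: 10 dB above -14 dBFS, reduced 2.5:1 to 4 dB above → -10 dBFS.
Stage 2: overshoot 5 dB → 5/2 = 2.5 dB → -12.5 dBFS.
Stage 3: 4.5 dB above -17 dBFS, reduced 6:1 to 0.75 dB above → -16.25 dBFS.

-16.25 dBFS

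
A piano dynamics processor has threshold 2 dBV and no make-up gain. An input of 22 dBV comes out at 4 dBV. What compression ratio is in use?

Input overshoot = 22 − 2 = 20 dB; output overshoot = 4 − 2 = 2 dB.
Ratio = 20 / 2 = 10.

10:1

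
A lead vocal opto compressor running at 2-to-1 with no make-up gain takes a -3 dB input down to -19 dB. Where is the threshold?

Input is 32 dB above T (since output overshoot × R = input overshoot: (-19 − T)·2 = -3 − T gives T = -35 dB).
Check: -35 + (-3 − (-35))/2 = -35 + 16 = -19 dB. ✓

-35 dB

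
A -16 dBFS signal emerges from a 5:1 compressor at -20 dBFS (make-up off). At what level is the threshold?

Gain reduction = -16 − (-20) = 4 dB; output overshoot = GR / (R − 1) = 4 / 4 = 1 dB.
Threshold = output − output overshoot = -20 − 1 = -21 dBFS.

-21 dBFS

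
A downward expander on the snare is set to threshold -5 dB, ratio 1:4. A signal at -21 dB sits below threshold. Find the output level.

-69 dB

The input is 16 dB below the -5 dB threshold.
A 1:4 expander multiplies undershoot by 4: 16 × 4 = 64 dB below threshold.
Output = -5 − 64 = -69 dB.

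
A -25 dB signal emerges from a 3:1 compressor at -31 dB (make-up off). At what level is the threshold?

-34 dB

Gain reduction = -25 − (-31) = 6 dB; output overshoot = GR / (R − 1) = 6 / 2 = 3 dB.
Threshold = output − output overshoot = -31 − 3 = -34 dB.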